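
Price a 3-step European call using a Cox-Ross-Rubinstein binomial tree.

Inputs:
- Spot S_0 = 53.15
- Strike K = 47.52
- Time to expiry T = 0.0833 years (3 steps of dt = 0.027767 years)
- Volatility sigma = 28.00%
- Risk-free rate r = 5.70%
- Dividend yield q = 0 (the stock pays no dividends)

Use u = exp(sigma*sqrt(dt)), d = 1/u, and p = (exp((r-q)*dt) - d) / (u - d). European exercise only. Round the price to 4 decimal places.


dt = T/N = 0.027767
u = exp(sigma*sqrt(dt)) = 1.047763; d = 1/u = 0.954414
p = (exp((r-q)*dt) - d) / (u - d) = 0.505306
Discount per step: exp(-r*dt) = 0.998419
Stock lattice S(k, i) with i counting down-moves:
  k=0: S(0,0) = 53.1500
  k=1: S(1,0) = 55.6886; S(1,1) = 50.7271
  k=2: S(2,0) = 58.3484; S(2,1) = 53.1500; S(2,2) = 48.4147
  k=3: S(3,0) = 61.1353; S(3,1) = 55.6886; S(3,2) = 50.7271; S(3,3) = 46.2077
Terminal payoffs V(N, i) = max(S_T - K, 0):
  V(3,0) = 13.615340; V(3,1) = 8.168599; V(3,2) = 3.207125; V(3,3) = 0.000000
Backward induction: V(k, i) = exp(-r*dt) * [p * V(k+1, i) + (1-p) * V(k+1, i+1)].
  V(2,0) = exp(-r*dt) * [p*13.615340 + (1-p)*8.168599] = 10.903599
  V(2,1) = exp(-r*dt) * [p*8.168599 + (1-p)*3.207125] = 5.705150
  V(2,2) = exp(-r*dt) * [p*3.207125 + (1-p)*0.000000] = 1.618016
  V(1,0) = exp(-r*dt) * [p*10.903599 + (1-p)*5.705150] = 8.318781
  V(1,1) = exp(-r*dt) * [p*5.705150 + (1-p)*1.618016] = 3.677445
  V(0,0) = exp(-r*dt) * [p*8.318781 + (1-p)*3.677445] = 6.013215

Answer: Price = V(0,0) = 6.0132


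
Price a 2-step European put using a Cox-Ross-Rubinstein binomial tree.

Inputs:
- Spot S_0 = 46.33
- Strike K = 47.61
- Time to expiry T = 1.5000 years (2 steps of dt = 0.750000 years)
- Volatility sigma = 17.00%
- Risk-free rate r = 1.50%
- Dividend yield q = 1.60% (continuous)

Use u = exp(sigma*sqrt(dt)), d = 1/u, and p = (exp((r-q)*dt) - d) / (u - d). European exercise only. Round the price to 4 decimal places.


Answer: Price = V(0,0) = 4.3460

Derivation:
dt = T/N = 0.750000
u = exp(sigma*sqrt(dt)) = 1.158614; d = 1/u = 0.863100
p = (exp((r-q)*dt) - d) / (u - d) = 0.460723
Discount per step: exp(-r*dt) = 0.988813
Stock lattice S(k, i) with i counting down-moves:
  k=0: S(0,0) = 46.3300
  k=1: S(1,0) = 53.6786; S(1,1) = 39.9874
  k=2: S(2,0) = 62.1927; S(2,1) = 46.3300; S(2,2) = 34.5132
Terminal payoffs V(N, i) = max(K - S_T, 0):
  V(2,0) = 0.000000; V(2,1) = 1.280000; V(2,2) = 13.096828
Backward induction: V(k, i) = exp(-r*dt) * [p * V(k+1, i) + (1-p) * V(k+1, i+1)].
  V(1,0) = exp(-r*dt) * [p*0.000000 + (1-p)*1.280000] = 0.682552
  V(1,1) = exp(-r*dt) * [p*1.280000 + (1-p)*13.096828] = 7.566932
  V(0,0) = exp(-r*dt) * [p*0.682552 + (1-p)*7.566932] = 4.345970


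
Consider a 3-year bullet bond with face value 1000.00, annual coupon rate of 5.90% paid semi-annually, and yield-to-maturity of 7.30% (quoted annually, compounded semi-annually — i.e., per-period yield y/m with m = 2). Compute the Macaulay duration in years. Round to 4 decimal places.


Answer: Macaulay duration = 2.7885 years

Derivation:
Coupon per period c = face * coupon_rate / m = 29.500000
Periods per year m = 2; per-period yield y/m = 0.036500
Number of cashflows N = 6
Cashflows (t years, CF_t, discount factor 1/(1+y/m)^(m*t), PV):
  t = 0.5000: CF_t = 29.500000, DF = 0.964785, PV = 28.461167
  t = 1.0000: CF_t = 29.500000, DF = 0.930811, PV = 27.458917
  t = 1.5000: CF_t = 29.500000, DF = 0.898033, PV = 26.491960
  t = 2.0000: CF_t = 29.500000, DF = 0.866409, PV = 25.559055
  t = 2.5000: CF_t = 29.500000, DF = 0.835898, PV = 24.659001
  t = 3.0000: CF_t = 1029.500000, DF = 0.806462, PV = 830.253112
Price P = sum_t PV_t = 962.883213
Macaulay numerator sum_t t * PV_t:
  t * PV_t at t = 0.5000: 14.230584
  t * PV_t at t = 1.0000: 27.458917
  t * PV_t at t = 1.5000: 39.737941
  t * PV_t at t = 2.0000: 51.118110
  t * PV_t at t = 2.5000: 61.647503
  t * PV_t at t = 3.0000: 2490.759337
Macaulay duration D = (sum_t t * PV_t) / P = 2684.952392 / 962.883213 = 2.788451


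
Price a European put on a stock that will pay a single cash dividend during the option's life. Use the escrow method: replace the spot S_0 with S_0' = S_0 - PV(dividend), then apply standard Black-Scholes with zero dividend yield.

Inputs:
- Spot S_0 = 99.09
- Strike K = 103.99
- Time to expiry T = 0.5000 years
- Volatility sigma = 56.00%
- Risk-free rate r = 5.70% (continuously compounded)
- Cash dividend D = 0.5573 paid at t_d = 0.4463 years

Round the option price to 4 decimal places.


Answer: Price = 16.9566

Derivation:
PV(D) = D * exp(-r * t_d) = 0.5573 * 0.97488175 = 0.54330160
S_0' = S_0 - PV(D) = 99.0900 - 0.54330160 = 98.54669840
d1 = (ln(S_0'/K) + (r + sigma^2/2)*T) / (sigma*sqrt(T)) = 0.13418814
d2 = d1 - sigma*sqrt(T) = -0.26179166
exp(-rT) = 0.97190229
N(-d1) = 0.44662690; N(-d2) = 0.60325897
P = K * exp(-rT) * N(-d2) - S_0' * N(-d1) = 103.9900 * 0.97190229 * 0.60325897 - 98.54669840 * 0.44662690 = 16.9566


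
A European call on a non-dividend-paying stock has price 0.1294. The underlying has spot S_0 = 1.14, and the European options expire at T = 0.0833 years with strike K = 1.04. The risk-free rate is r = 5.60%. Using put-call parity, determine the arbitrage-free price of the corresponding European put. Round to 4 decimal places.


Put-call parity: C - P = S_0 * exp(-qT) - K * exp(-rT).
S_0 * exp(-qT) = 1.1400 * 1.00000000 = 1.14000000
K * exp(-rT) = 1.0400 * 0.99534606 = 1.03515991
P = C - S*exp(-qT) + K*exp(-rT)
P = 0.1294 - 1.14000000 + 1.03515991 = 0.0246

Answer: Put price = 0.0246


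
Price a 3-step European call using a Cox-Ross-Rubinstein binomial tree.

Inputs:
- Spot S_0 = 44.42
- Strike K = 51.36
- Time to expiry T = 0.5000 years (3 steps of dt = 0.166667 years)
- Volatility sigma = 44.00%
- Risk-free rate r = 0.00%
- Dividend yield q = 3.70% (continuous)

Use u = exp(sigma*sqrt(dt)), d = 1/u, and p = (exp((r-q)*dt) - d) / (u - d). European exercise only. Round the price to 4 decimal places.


Answer: Price = V(0,0) = 2.6677

Derivation:
dt = T/N = 0.166667
u = exp(sigma*sqrt(dt)) = 1.196774; d = 1/u = 0.835580
p = (exp((r-q)*dt) - d) / (u - d) = 0.438193
Discount per step: exp(-r*dt) = 1.000000
Stock lattice S(k, i) with i counting down-moves:
  k=0: S(0,0) = 44.4200
  k=1: S(1,0) = 53.1607; S(1,1) = 37.1165
  k=2: S(2,0) = 63.6213; S(2,1) = 44.4200; S(2,2) = 31.0138
  k=3: S(3,0) = 76.1403; S(3,1) = 53.1607; S(3,2) = 37.1165; S(3,3) = 25.9145
Terminal payoffs V(N, i) = max(S_T - K, 0):
  V(3,0) = 24.780290; V(3,1) = 1.800682; V(3,2) = 0.000000; V(3,3) = 0.000000
Backward induction: V(k, i) = exp(-r*dt) * [p * V(k+1, i) + (1-p) * V(k+1, i+1)].
  V(2,0) = exp(-r*dt) * [p*24.780290 + (1-p)*1.800682] = 11.870175
  V(2,1) = exp(-r*dt) * [p*1.800682 + (1-p)*0.000000] = 0.789046
  V(2,2) = exp(-r*dt) * [p*0.000000 + (1-p)*0.000000] = 0.000000
  V(1,0) = exp(-r*dt) * [p*11.870175 + (1-p)*0.789046] = 5.644714
  V(1,1) = exp(-r*dt) * [p*0.789046 + (1-p)*0.000000] = 0.345754
  V(0,0) = exp(-r*dt) * [p*5.644714 + (1-p)*0.345754] = 2.667719


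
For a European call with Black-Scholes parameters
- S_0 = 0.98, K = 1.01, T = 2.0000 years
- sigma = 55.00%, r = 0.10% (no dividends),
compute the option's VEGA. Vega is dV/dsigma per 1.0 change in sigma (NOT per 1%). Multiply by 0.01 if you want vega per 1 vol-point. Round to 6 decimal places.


Answer: Vega = 0.519561

Derivation:
d1 = 0.3527138129; d2 = -0.4251036464
phi(d1) = 0.3748827194; exp(-qT) = 1.0000000000; exp(-rT) = 0.9980019987
Vega = S * exp(-qT) * phi(d1) * sqrt(T) = 0.9800 * 1.0000000000 * 0.3748827194 * 1.4142135624 = 0.519561


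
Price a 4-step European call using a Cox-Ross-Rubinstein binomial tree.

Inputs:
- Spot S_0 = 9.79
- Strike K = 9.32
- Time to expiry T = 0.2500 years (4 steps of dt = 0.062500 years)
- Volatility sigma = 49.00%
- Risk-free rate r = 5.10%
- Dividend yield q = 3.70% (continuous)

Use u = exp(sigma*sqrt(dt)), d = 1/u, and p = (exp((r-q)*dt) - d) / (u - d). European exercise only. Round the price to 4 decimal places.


Answer: Price = V(0,0) = 1.2042

Derivation:
dt = T/N = 0.062500
u = exp(sigma*sqrt(dt)) = 1.130319; d = 1/u = 0.884706
p = (exp((r-q)*dt) - d) / (u - d) = 0.472977
Discount per step: exp(-r*dt) = 0.996818
Stock lattice S(k, i) with i counting down-moves:
  k=0: S(0,0) = 9.7900
  k=1: S(1,0) = 11.0658; S(1,1) = 8.6613
  k=2: S(2,0) = 12.5079; S(2,1) = 9.7900; S(2,2) = 7.6627
  k=3: S(3,0) = 14.1379; S(3,1) = 11.0658; S(3,2) = 8.6613; S(3,3) = 6.7792
  k=4: S(4,0) = 15.9804; S(4,1) = 12.5079; S(4,2) = 9.7900; S(4,3) = 7.6627; S(4,4) = 5.9976
Terminal payoffs V(N, i) = max(S_T - K, 0):
  V(4,0) = 6.660376; V(4,1) = 3.187913; V(4,2) = 0.470000; V(4,3) = 0.000000; V(4,4) = 0.000000
Backward induction: V(k, i) = exp(-r*dt) * [p * V(k+1, i) + (1-p) * V(k+1, i+1)].
  V(3,0) = exp(-r*dt) * [p*6.660376 + (1-p)*3.187913] = 4.814937
  V(3,1) = exp(-r*dt) * [p*3.187913 + (1-p)*0.470000] = 1.749924
  V(3,2) = exp(-r*dt) * [p*0.470000 + (1-p)*0.000000] = 0.221592
  V(3,3) = exp(-r*dt) * [p*0.000000 + (1-p)*0.000000] = 0.000000
  V(2,0) = exp(-r*dt) * [p*4.814937 + (1-p)*1.749924] = 3.189423
  V(2,1) = exp(-r*dt) * [p*1.749924 + (1-p)*0.221592] = 0.941453
  V(2,2) = exp(-r*dt) * [p*0.221592 + (1-p)*0.000000] = 0.104474
  V(1,0) = exp(-r*dt) * [p*3.189423 + (1-p)*0.941453] = 1.998312
  V(1,1) = exp(-r*dt) * [p*0.941453 + (1-p)*0.104474] = 0.498754
  V(0,0) = exp(-r*dt) * [p*1.998312 + (1-p)*0.498754] = 1.204166


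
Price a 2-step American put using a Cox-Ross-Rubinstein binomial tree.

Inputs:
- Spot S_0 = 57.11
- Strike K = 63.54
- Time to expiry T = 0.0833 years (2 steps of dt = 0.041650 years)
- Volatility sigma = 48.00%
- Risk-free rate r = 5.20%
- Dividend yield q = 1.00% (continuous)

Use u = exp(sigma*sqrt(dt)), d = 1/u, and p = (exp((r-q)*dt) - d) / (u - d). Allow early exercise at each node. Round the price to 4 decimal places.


dt = T/N = 0.041650
u = exp(sigma*sqrt(dt)) = 1.102919; d = 1/u = 0.906685
p = (exp((r-q)*dt) - d) / (u - d) = 0.484452
Discount per step: exp(-r*dt) = 0.997837
Stock lattice S(k, i) with i counting down-moves:
  k=0: S(0,0) = 57.1100
  k=1: S(1,0) = 62.9877; S(1,1) = 51.7808
  k=2: S(2,0) = 69.4703; S(2,1) = 57.1100; S(2,2) = 46.9489
Terminal payoffs V(N, i) = max(K - S_T, 0):
  V(2,0) = 0.000000; V(2,1) = 6.430000; V(2,2) = 16.591125
Backward induction: V(k, i) = exp(-r*dt) * [p * V(k+1, i) + (1-p) * V(k+1, i+1)]; then take max(V_cont, immediate exercise) for American.
  V(1,0) = exp(-r*dt) * [p*0.000000 + (1-p)*6.430000] = 3.307803; exercise = 0.552315; V(1,0) = max -> 3.307803
  V(1,1) = exp(-r*dt) * [p*6.430000 + (1-p)*16.591125] = 11.643306; exercise = 11.759209; V(1,1) = max -> 11.759209
  V(0,0) = exp(-r*dt) * [p*3.307803 + (1-p)*11.759209] = 7.648328; exercise = 6.430000; V(0,0) = max -> 7.648328

Answer: Price = V(0,0) = 7.6483


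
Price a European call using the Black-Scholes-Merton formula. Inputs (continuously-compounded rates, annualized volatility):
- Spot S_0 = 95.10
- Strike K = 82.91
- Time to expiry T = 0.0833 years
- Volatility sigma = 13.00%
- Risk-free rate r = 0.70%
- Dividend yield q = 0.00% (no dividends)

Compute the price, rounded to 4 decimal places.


d1 = (ln(S/K) + (r - q + 0.5*sigma^2) * T) / (sigma * sqrt(T)) = 3.69028008
d2 = d1 - sigma * sqrt(T) = 3.65275982
exp(-rT) = 0.99941707; exp(-qT) = 1.00000000
C = S_0 * exp(-qT) * N(d1) - K * exp(-rT) * N(d2)
N(d1) = 0.99988800; N(d2) = 0.99987028
C = 95.1000 * 1.00000000 * 0.99988800 - 82.9100 * 0.99941707 * 0.99987028 = 12.2384

Answer: Price = 12.2384


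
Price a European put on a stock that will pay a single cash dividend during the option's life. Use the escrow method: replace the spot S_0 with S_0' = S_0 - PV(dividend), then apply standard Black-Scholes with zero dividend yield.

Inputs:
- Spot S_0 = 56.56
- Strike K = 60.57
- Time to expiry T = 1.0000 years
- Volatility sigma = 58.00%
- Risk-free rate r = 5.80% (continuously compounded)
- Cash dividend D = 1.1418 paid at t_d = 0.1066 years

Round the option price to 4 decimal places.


PV(D) = D * exp(-r * t_d) = 1.1418 * 0.99383627 = 1.13476226
S_0' = S_0 - PV(D) = 56.5600 - 1.13476226 = 55.42523774
d1 = (ln(S_0'/K) + (r + sigma^2/2)*T) / (sigma*sqrt(T)) = 0.23695746
d2 = d1 - sigma*sqrt(T) = -0.34304254
exp(-rT) = 0.94364995
N(-d1) = 0.40634490; N(-d2) = 0.63421677
P = K * exp(-rT) * N(-d2) - S_0' * N(-d1) = 60.5700 * 0.94364995 * 0.63421677 - 55.42523774 * 0.40634490 = 13.7281

Answer: Price = 13.7281


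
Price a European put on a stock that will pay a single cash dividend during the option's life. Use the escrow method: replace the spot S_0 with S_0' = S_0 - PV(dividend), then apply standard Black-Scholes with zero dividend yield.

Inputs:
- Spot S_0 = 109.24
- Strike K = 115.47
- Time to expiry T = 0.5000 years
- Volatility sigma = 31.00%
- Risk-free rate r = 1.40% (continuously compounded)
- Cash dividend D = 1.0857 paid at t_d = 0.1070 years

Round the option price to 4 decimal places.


PV(D) = D * exp(-r * t_d) = 1.0857 * 0.99850312 = 1.08407484
S_0' = S_0 - PV(D) = 109.2400 - 1.08407484 = 108.15592516
d1 = (ln(S_0'/K) + (r + sigma^2/2)*T) / (sigma*sqrt(T)) = -0.15698600
d2 = d1 - sigma*sqrt(T) = -0.37618910
exp(-rT) = 0.99302444
N(-d1) = 0.56237206; N(-d2) = 0.64661184
P = K * exp(-rT) * N(-d2) - S_0' * N(-d1) = 115.4700 * 0.99302444 * 0.64661184 - 108.15592516 * 0.56237206 = 13.3196

Answer: Price = 13.3196


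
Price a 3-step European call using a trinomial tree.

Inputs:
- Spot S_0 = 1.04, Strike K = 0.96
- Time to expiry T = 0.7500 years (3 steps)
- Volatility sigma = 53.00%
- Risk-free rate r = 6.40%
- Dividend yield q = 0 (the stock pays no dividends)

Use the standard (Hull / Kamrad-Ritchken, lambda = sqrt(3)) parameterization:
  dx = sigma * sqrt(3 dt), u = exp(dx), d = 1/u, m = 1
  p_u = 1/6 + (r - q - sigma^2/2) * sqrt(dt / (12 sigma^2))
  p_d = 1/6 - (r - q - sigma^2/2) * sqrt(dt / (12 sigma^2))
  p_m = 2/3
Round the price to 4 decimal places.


Answer: Price = V(0,0) = 0.2419

Derivation:
dt = T/N = 0.250000; dx = sigma*sqrt(3*dt) = 0.458993
u = exp(dx) = 1.582480; d = 1/u = 0.631919
p_u = 0.145847, p_m = 0.666667, p_d = 0.187487
Discount per step: exp(-r*dt) = 0.984127
Stock lattice S(k, j) with j the centered position index:
  k=0: S(0,+0) = 1.0400
  k=1: S(1,-1) = 0.6572; S(1,+0) = 1.0400; S(1,+1) = 1.6458
  k=2: S(2,-2) = 0.4153; S(2,-1) = 0.6572; S(2,+0) = 1.0400; S(2,+1) = 1.6458; S(2,+2) = 2.6044
  k=3: S(3,-3) = 0.2624; S(3,-2) = 0.4153; S(3,-1) = 0.6572; S(3,+0) = 1.0400; S(3,+1) = 1.6458; S(3,+2) = 2.6044; S(3,+3) = 4.1214
Terminal payoffs V(N, j) = max(S_T - K, 0):
  V(3,-3) = 0.000000; V(3,-2) = 0.000000; V(3,-1) = 0.000000; V(3,+0) = 0.080000; V(3,+1) = 0.685780; V(3,+2) = 1.644414; V(3,+3) = 3.161434
Backward induction: V(k, j) = exp(-r*dt) * [p_u * V(k+1, j+1) + p_m * V(k+1, j) + p_d * V(k+1, j-1)]
  V(2,-2) = exp(-r*dt) * [p_u*0.000000 + p_m*0.000000 + p_d*0.000000] = 0.000000
  V(2,-1) = exp(-r*dt) * [p_u*0.080000 + p_m*0.000000 + p_d*0.000000] = 0.011483
  V(2,+0) = exp(-r*dt) * [p_u*0.685780 + p_m*0.080000 + p_d*0.000000] = 0.150918
  V(2,+1) = exp(-r*dt) * [p_u*1.644414 + p_m*0.685780 + p_d*0.080000] = 0.700716
  V(2,+2) = exp(-r*dt) * [p_u*3.161434 + p_m*1.644414 + p_d*0.685780] = 1.659175
  V(1,-1) = exp(-r*dt) * [p_u*0.150918 + p_m*0.011483 + p_d*0.000000] = 0.029195
  V(1,+0) = exp(-r*dt) * [p_u*0.700716 + p_m*0.150918 + p_d*0.011483] = 0.201709
  V(1,+1) = exp(-r*dt) * [p_u*1.659175 + p_m*0.700716 + p_d*0.150918] = 0.725719
  V(0,+0) = exp(-r*dt) * [p_u*0.725719 + p_m*0.201709 + p_d*0.029195] = 0.241888


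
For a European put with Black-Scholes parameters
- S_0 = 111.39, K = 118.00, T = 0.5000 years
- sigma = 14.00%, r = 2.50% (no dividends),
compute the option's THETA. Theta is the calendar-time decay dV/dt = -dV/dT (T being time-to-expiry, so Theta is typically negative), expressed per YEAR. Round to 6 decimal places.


d1 = -0.4065567776; d2 = -0.5055517269
phi(d1) = 0.3672976442; exp(-qT) = 1.0000000000; exp(-rT) = 0.9875778005
Theta = -S*exp(-qT)*phi(d1)*sigma/(2*sqrt(T)) + r*K*exp(-rT)*N(-d2) - q*S*exp(-qT)*N(-d1)
N(-d1) = 0.6578332260; N(-d2) = 0.6934143115; sqrt(T) = 0.7071067812
Term 1 = -111.3900 * 1.0000000000 * 0.3672976442 * 0.1400 / (2 * 0.7071067812) = -4.0502085361
Term 2 = 0.0250 * 118.0000 * 0.9875778005 * 0.6934143115 = 2.0201617127
Term 3 = 0 (no dividend yield, q = 0)
Theta = -4.0502085361 + (2.0201617127) + (0.0000000000) = -2.030047

Answer: Theta = -2.030047


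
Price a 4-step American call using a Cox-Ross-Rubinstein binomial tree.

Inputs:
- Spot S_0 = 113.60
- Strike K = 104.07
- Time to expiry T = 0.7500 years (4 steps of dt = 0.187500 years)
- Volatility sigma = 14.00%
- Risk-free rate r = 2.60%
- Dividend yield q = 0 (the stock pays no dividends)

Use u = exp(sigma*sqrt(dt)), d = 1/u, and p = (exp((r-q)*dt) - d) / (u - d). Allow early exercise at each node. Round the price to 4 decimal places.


Answer: Price = V(0,0) = 13.0433

Derivation:
dt = T/N = 0.187500
u = exp(sigma*sqrt(dt)) = 1.062497; d = 1/u = 0.941179
p = (exp((r-q)*dt) - d) / (u - d) = 0.525131
Discount per step: exp(-r*dt) = 0.995137
Stock lattice S(k, i) with i counting down-moves:
  k=0: S(0,0) = 113.6000
  k=1: S(1,0) = 120.6997; S(1,1) = 106.9180
  k=2: S(2,0) = 128.2430; S(2,1) = 113.6000; S(2,2) = 100.6289
  k=3: S(3,0) = 136.2578; S(3,1) = 120.6997; S(3,2) = 106.9180; S(3,3) = 94.7099
  k=4: S(4,0) = 144.7735; S(4,1) = 128.2430; S(4,2) = 113.6000; S(4,3) = 100.6289; S(4,4) = 89.1390
Terminal payoffs V(N, i) = max(S_T - K, 0):
  V(4,0) = 40.703524; V(4,1) = 24.173021; V(4,2) = 9.530000; V(4,3) = 0.000000; V(4,4) = 0.000000
Backward induction: V(k, i) = exp(-r*dt) * [p * V(k+1, i) + (1-p) * V(k+1, i+1)]; then take max(V_cont, immediate exercise) for American.
  V(3,0) = exp(-r*dt) * [p*40.703524 + (1-p)*24.173021] = 32.693929; exercise = 32.187822; V(3,0) = max -> 32.693929
  V(3,1) = exp(-r*dt) * [p*24.173021 + (1-p)*9.530000] = 17.135763; exercise = 16.629657; V(3,1) = max -> 17.135763
  V(3,2) = exp(-r*dt) * [p*9.530000 + (1-p)*0.000000] = 4.980161; exercise = 2.847951; V(3,2) = max -> 4.980161
  V(3,3) = exp(-r*dt) * [p*0.000000 + (1-p)*0.000000] = 0.000000; exercise = 0.000000; V(3,3) = max -> 0.000000
  V(2,0) = exp(-r*dt) * [p*32.693929 + (1-p)*17.135763] = 25.182773; exercise = 24.173021; V(2,0) = max -> 25.182773
  V(2,1) = exp(-r*dt) * [p*17.135763 + (1-p)*4.980161] = 11.308183; exercise = 9.530000; V(2,1) = max -> 11.308183
  V(2,2) = exp(-r*dt) * [p*4.980161 + (1-p)*0.000000] = 2.602519; exercise = 0.000000; V(2,2) = max -> 2.602519
  V(1,0) = exp(-r*dt) * [p*25.182773 + (1-p)*11.308183] = 18.503734; exercise = 16.629657; V(1,0) = max -> 18.503734
  V(1,1) = exp(-r*dt) * [p*11.308183 + (1-p)*2.602519] = 7.139244; exercise = 2.847951; V(1,1) = max -> 7.139244
  V(0,0) = exp(-r*dt) * [p*18.503734 + (1-p)*7.139244] = 13.043349; exercise = 9.530000; V(0,0) = max -> 13.043349


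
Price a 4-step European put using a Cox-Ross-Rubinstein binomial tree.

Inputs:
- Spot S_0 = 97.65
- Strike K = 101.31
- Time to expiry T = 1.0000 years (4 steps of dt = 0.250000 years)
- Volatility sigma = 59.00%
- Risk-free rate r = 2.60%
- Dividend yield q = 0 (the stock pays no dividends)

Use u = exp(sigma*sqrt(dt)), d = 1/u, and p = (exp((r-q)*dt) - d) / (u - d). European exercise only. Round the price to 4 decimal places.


dt = T/N = 0.250000
u = exp(sigma*sqrt(dt)) = 1.343126; d = 1/u = 0.744532
p = (exp((r-q)*dt) - d) / (u - d) = 0.437674
Discount per step: exp(-r*dt) = 0.993521
Stock lattice S(k, i) with i counting down-moves:
  k=0: S(0,0) = 97.6500
  k=1: S(1,0) = 131.1563; S(1,1) = 72.7035
  k=2: S(2,0) = 176.1595; S(2,1) = 97.6500; S(2,2) = 54.1301
  k=3: S(3,0) = 236.6044; S(3,1) = 131.1563; S(3,2) = 72.7035; S(3,3) = 40.3015
  k=4: S(4,0) = 317.7896; S(4,1) = 176.1595; S(4,2) = 97.6500; S(4,3) = 54.1301; S(4,4) = 30.0058
Terminal payoffs V(N, i) = max(K - S_T, 0):
  V(4,0) = 0.000000; V(4,1) = 0.000000; V(4,2) = 3.660000; V(4,3) = 47.179941; V(4,4) = 71.304231
Backward induction: V(k, i) = exp(-r*dt) * [p * V(k+1, i) + (1-p) * V(k+1, i+1)].
  V(3,0) = exp(-r*dt) * [p*0.000000 + (1-p)*0.000000] = 0.000000
  V(3,1) = exp(-r*dt) * [p*0.000000 + (1-p)*3.660000] = 2.044777
  V(3,2) = exp(-r*dt) * [p*3.660000 + (1-p)*47.179941] = 27.950111
  V(3,3) = exp(-r*dt) * [p*47.179941 + (1-p)*71.304231] = 60.352082
  V(2,0) = exp(-r*dt) * [p*0.000000 + (1-p)*2.044777] = 1.142381
  V(2,1) = exp(-r*dt) * [p*2.044777 + (1-p)*27.950111] = 16.504383
  V(2,2) = exp(-r*dt) * [p*27.950111 + (1-p)*60.352082] = 45.871434
  V(1,0) = exp(-r*dt) * [p*1.142381 + (1-p)*16.504383] = 9.717459
  V(1,1) = exp(-r*dt) * [p*16.504383 + (1-p)*45.871434] = 32.804306
  V(0,0) = exp(-r*dt) * [p*9.717459 + (1-p)*32.804306] = 22.552715

Answer: Price = V(0,0) = 22.5527


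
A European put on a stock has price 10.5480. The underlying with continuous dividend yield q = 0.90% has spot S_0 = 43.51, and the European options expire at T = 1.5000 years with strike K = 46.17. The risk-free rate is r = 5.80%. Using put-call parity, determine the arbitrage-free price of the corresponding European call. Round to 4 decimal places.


Put-call parity: C - P = S_0 * exp(-qT) - K * exp(-rT).
S_0 * exp(-qT) = 43.5100 * 0.98659072 = 42.92656207
K * exp(-rT) = 46.1700 * 0.91667710 = 42.32298151
C = P + S*exp(-qT) - K*exp(-rT)
C = 10.5480 + 42.92656207 - 42.32298151 = 11.1516

Answer: Call price = 11.1516


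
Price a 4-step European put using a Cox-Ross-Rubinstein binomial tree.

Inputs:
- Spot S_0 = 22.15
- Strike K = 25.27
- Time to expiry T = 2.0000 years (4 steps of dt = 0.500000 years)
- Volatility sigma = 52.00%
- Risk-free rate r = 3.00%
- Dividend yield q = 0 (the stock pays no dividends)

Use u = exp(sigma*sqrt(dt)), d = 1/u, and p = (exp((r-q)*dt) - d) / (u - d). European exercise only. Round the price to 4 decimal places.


Answer: Price = V(0,0) = 7.4818

Derivation:
dt = T/N = 0.500000
u = exp(sigma*sqrt(dt)) = 1.444402; d = 1/u = 0.692328
p = (exp((r-q)*dt) - d) / (u - d) = 0.429193
Discount per step: exp(-r*dt) = 0.985112
Stock lattice S(k, i) with i counting down-moves:
  k=0: S(0,0) = 22.1500
  k=1: S(1,0) = 31.9935; S(1,1) = 15.3351
  k=2: S(2,0) = 46.2115; S(2,1) = 22.1500; S(2,2) = 10.6169
  k=3: S(3,0) = 66.7480; S(3,1) = 31.9935; S(3,2) = 15.3351; S(3,3) = 7.3504
  k=4: S(4,0) = 96.4109; S(4,1) = 46.2115; S(4,2) = 22.1500; S(4,3) = 10.6169; S(4,4) = 5.0889
Terminal payoffs V(N, i) = max(K - S_T, 0):
  V(4,0) = 0.000000; V(4,1) = 0.000000; V(4,2) = 3.120000; V(4,3) = 14.653107; V(4,4) = 20.181132
Backward induction: V(k, i) = exp(-r*dt) * [p * V(k+1, i) + (1-p) * V(k+1, i+1)].
  V(3,0) = exp(-r*dt) * [p*0.000000 + (1-p)*0.000000] = 0.000000
  V(3,1) = exp(-r*dt) * [p*0.000000 + (1-p)*3.120000] = 1.754403
  V(3,2) = exp(-r*dt) * [p*3.120000 + (1-p)*14.653107] = 9.558715
  V(3,3) = exp(-r*dt) * [p*14.653107 + (1-p)*20.181132] = 17.543407
  V(2,0) = exp(-r*dt) * [p*0.000000 + (1-p)*1.754403] = 0.986516
  V(2,1) = exp(-r*dt) * [p*1.754403 + (1-p)*9.558715] = 6.116715
  V(2,2) = exp(-r*dt) * [p*9.558715 + (1-p)*17.543407] = 13.906265
  V(1,0) = exp(-r*dt) * [p*0.986516 + (1-p)*6.116715] = 3.856584
  V(1,1) = exp(-r*dt) * [p*6.116715 + (1-p)*13.906265] = 10.405780
  V(0,0) = exp(-r*dt) * [p*3.856584 + (1-p)*10.405780] = 7.481837


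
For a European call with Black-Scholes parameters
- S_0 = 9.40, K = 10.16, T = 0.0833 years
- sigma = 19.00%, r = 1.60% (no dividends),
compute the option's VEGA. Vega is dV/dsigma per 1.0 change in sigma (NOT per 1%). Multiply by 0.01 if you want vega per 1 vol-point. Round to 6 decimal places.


Answer: Vega = 0.425719

Derivation:
d1 = -1.3660844223; d2 = -1.4209217271
phi(d1) = 0.1569180071; exp(-qT) = 1.0000000000; exp(-rT) = 0.9986680878
Vega = S * exp(-qT) * phi(d1) * sqrt(T) = 9.4000 * 1.0000000000 * 0.1569180071 * 0.2886173938 = 0.425719


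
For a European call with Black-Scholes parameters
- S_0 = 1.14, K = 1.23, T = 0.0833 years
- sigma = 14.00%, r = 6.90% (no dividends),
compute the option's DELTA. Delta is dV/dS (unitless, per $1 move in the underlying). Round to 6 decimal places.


d1 = -1.7180893774; d2 = -1.7584958125
phi(d1) = 0.0911859831; exp(-qT) = 1.0000000000; exp(-rT) = 0.9942687864
N(d1) = 0.0428901570
Delta = exp(-qT) * N(d1) = 1.0000000000 * 0.0428901570 = 0.042890

Answer: Delta = 0.042890


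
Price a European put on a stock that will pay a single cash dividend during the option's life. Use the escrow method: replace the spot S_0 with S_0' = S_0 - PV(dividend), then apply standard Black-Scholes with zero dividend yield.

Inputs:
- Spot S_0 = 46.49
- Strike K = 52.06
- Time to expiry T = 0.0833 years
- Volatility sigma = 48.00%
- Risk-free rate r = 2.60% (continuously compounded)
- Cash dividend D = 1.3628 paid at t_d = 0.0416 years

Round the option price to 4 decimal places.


Answer: Price = 7.3602

Derivation:
PV(D) = D * exp(-r * t_d) = 1.3628 * 0.99891898 = 1.36132679
S_0' = S_0 - PV(D) = 46.4900 - 1.36132679 = 45.12867321
d1 = (ln(S_0'/K) + (r + sigma^2/2)*T) / (sigma*sqrt(T)) = -0.94644565
d2 = d1 - sigma*sqrt(T) = -1.08498200
exp(-rT) = 0.99783654
N(-d1) = 0.82803934; N(-d2) = 0.86103519
P = K * exp(-rT) * N(-d2) - S_0' * N(-d1) = 52.0600 * 0.99783654 * 0.86103519 - 45.12867321 * 0.82803934 = 7.3602


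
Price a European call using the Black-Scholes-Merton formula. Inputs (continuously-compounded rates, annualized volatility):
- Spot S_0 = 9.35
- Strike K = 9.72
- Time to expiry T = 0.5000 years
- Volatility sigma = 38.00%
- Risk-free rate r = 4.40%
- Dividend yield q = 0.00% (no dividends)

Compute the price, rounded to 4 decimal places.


Answer: Price = 0.9305

Derivation:
d1 = (ln(S/K) + (r - q + 0.5*sigma^2) * T) / (sigma * sqrt(T)) = 0.07179264
d2 = d1 - sigma * sqrt(T) = -0.19690793
exp(-rT) = 0.97824024; exp(-qT) = 1.00000000
C = S_0 * exp(-qT) * N(d1) - K * exp(-rT) * N(d2)
N(d1) = 0.52861654; N(d2) = 0.42194979
C = 9.3500 * 1.00000000 * 0.52861654 - 9.7200 * 0.97824024 * 0.42194979 = 0.9305


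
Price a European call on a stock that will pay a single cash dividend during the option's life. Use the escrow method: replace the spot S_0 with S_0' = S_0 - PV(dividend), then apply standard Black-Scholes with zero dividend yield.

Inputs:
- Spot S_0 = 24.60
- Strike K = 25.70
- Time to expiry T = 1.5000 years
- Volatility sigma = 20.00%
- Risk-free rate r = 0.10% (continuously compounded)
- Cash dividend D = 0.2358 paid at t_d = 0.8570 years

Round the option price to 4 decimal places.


Answer: Price = 1.8438

Derivation:
PV(D) = D * exp(-r * t_d) = 0.2358 * 0.99914337 = 0.23559801
S_0' = S_0 - PV(D) = 24.6000 - 0.23559801 = 24.36440199
d1 = (ln(S_0'/K) + (r + sigma^2/2)*T) / (sigma*sqrt(T)) = -0.08927516
d2 = d1 - sigma*sqrt(T) = -0.33422414
exp(-rT) = 0.99850112
N(d1) = 0.46443162; N(d2) = 0.36910522
C = S_0' * N(d1) - K * exp(-rT) * N(d2) = 24.36440199 * 0.46443162 - 25.7000 * 0.99850112 * 0.36910522 = 1.8438


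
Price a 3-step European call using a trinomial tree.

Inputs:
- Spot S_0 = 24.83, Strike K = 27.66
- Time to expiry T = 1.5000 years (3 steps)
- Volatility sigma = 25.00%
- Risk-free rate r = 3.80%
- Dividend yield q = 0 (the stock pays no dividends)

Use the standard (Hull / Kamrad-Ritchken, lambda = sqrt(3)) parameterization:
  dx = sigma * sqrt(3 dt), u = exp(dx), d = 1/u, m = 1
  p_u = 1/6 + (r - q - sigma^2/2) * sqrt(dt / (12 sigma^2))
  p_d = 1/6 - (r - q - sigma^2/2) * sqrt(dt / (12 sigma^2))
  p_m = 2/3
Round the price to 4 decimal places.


dt = T/N = 0.500000; dx = sigma*sqrt(3*dt) = 0.306186
u = exp(dx) = 1.358235; d = 1/u = 0.736250
p_u = 0.172178, p_m = 0.666667, p_d = 0.161155
Discount per step: exp(-r*dt) = 0.981179
Stock lattice S(k, j) with j the centered position index:
  k=0: S(0,+0) = 24.8300
  k=1: S(1,-1) = 18.2811; S(1,+0) = 24.8300; S(1,+1) = 33.7250
  k=2: S(2,-2) = 13.4594; S(2,-1) = 18.2811; S(2,+0) = 24.8300; S(2,+1) = 33.7250; S(2,+2) = 45.8065
  k=3: S(3,-3) = 9.9095; S(3,-2) = 13.4594; S(3,-1) = 18.2811; S(3,+0) = 24.8300; S(3,+1) = 33.7250; S(3,+2) = 45.8065; S(3,+3) = 62.2159
Terminal payoffs V(N, j) = max(S_T - K, 0):
  V(3,-3) = 0.000000; V(3,-2) = 0.000000; V(3,-1) = 0.000000; V(3,+0) = 0.000000; V(3,+1) = 6.064980; V(3,+2) = 18.146456; V(3,+3) = 34.555941
Backward induction: V(k, j) = exp(-r*dt) * [p_u * V(k+1, j+1) + p_m * V(k+1, j) + p_d * V(k+1, j-1)]
  V(2,-2) = exp(-r*dt) * [p_u*0.000000 + p_m*0.000000 + p_d*0.000000] = 0.000000
  V(2,-1) = exp(-r*dt) * [p_u*0.000000 + p_m*0.000000 + p_d*0.000000] = 0.000000
  V(2,+0) = exp(-r*dt) * [p_u*6.064980 + p_m*0.000000 + p_d*0.000000] = 1.024603
  V(2,+1) = exp(-r*dt) * [p_u*18.146456 + p_m*6.064980 + p_d*0.000000] = 7.032840
  V(2,+2) = exp(-r*dt) * [p_u*34.555941 + p_m*18.146456 + p_d*6.064980] = 18.666755
  V(1,-1) = exp(-r*dt) * [p_u*1.024603 + p_m*0.000000 + p_d*0.000000] = 0.173094
  V(1,+0) = exp(-r*dt) * [p_u*7.032840 + p_m*1.024603 + p_d*0.000000] = 1.858323
  V(1,+1) = exp(-r*dt) * [p_u*18.666755 + p_m*7.032840 + p_d*1.024603] = 7.915846
  V(0,+0) = exp(-r*dt) * [p_u*7.915846 + p_m*1.858323 + p_d*0.173094] = 2.580219

Answer: Price = V(0,0) = 2.5802


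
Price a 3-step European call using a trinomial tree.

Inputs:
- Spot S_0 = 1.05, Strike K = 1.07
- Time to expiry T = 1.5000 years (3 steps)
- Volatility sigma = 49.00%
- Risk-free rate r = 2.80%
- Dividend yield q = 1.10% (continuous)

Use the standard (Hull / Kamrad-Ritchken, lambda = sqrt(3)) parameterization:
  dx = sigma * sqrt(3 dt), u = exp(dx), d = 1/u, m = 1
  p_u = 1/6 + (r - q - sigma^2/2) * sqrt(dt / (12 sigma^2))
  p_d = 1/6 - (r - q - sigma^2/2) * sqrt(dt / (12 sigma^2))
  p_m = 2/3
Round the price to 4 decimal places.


dt = T/N = 0.500000; dx = sigma*sqrt(3*dt) = 0.600125
u = exp(dx) = 1.822347; d = 1/u = 0.548743
p_u = 0.123738, p_m = 0.666667, p_d = 0.209595
Discount per step: exp(-r*dt) = 0.986098
Stock lattice S(k, j) with j the centered position index:
  k=0: S(0,+0) = 1.0500
  k=1: S(1,-1) = 0.5762; S(1,+0) = 1.0500; S(1,+1) = 1.9135
  k=2: S(2,-2) = 0.3162; S(2,-1) = 0.5762; S(2,+0) = 1.0500; S(2,+1) = 1.9135; S(2,+2) = 3.4870
  k=3: S(3,-3) = 0.1735; S(3,-2) = 0.3162; S(3,-1) = 0.5762; S(3,+0) = 1.0500; S(3,+1) = 1.9135; S(3,+2) = 3.4870; S(3,+3) = 6.3545
Terminal payoffs V(N, j) = max(S_T - K, 0):
  V(3,-3) = 0.000000; V(3,-2) = 0.000000; V(3,-1) = 0.000000; V(3,+0) = 0.000000; V(3,+1) = 0.843464; V(3,+2) = 2.416994; V(3,+3) = 5.284512
Backward induction: V(k, j) = exp(-r*dt) * [p_u * V(k+1, j+1) + p_m * V(k+1, j) + p_d * V(k+1, j-1)]
  V(2,-2) = exp(-r*dt) * [p_u*0.000000 + p_m*0.000000 + p_d*0.000000] = 0.000000
  V(2,-1) = exp(-r*dt) * [p_u*0.000000 + p_m*0.000000 + p_d*0.000000] = 0.000000
  V(2,+0) = exp(-r*dt) * [p_u*0.843464 + p_m*0.000000 + p_d*0.000000] = 0.102918
  V(2,+1) = exp(-r*dt) * [p_u*2.416994 + p_m*0.843464 + p_d*0.000000] = 0.849408
  V(2,+2) = exp(-r*dt) * [p_u*5.284512 + p_m*2.416994 + p_d*0.843464] = 2.408061
  V(1,-1) = exp(-r*dt) * [p_u*0.102918 + p_m*0.000000 + p_d*0.000000] = 0.012558
  V(1,+0) = exp(-r*dt) * [p_u*0.849408 + p_m*0.102918 + p_d*0.000000] = 0.171301
  V(1,+1) = exp(-r*dt) * [p_u*2.408061 + p_m*0.849408 + p_d*0.102918] = 0.873497
  V(0,+0) = exp(-r*dt) * [p_u*0.873497 + p_m*0.171301 + p_d*0.012558] = 0.221791

Answer: Price = V(0,0) = 0.2218


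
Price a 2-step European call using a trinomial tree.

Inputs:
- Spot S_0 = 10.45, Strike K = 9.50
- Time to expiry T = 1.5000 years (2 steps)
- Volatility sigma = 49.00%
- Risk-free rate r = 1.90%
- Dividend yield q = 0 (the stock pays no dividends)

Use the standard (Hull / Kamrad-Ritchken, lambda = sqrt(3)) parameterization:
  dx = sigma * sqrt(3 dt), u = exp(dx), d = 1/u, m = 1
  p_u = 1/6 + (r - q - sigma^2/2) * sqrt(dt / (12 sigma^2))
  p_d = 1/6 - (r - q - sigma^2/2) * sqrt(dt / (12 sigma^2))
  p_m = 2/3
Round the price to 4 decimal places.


Answer: Price = V(0,0) = 2.7535

Derivation:
dt = T/N = 0.750000; dx = sigma*sqrt(3*dt) = 0.735000
u = exp(dx) = 2.085482; d = 1/u = 0.479505
p_u = 0.115111, p_m = 0.666667, p_d = 0.218223
Discount per step: exp(-r*dt) = 0.985851
Stock lattice S(k, j) with j the centered position index:
  k=0: S(0,+0) = 10.4500
  k=1: S(1,-1) = 5.0108; S(1,+0) = 10.4500; S(1,+1) = 21.7933
  k=2: S(2,-2) = 2.4027; S(2,-1) = 5.0108; S(2,+0) = 10.4500; S(2,+1) = 21.7933; S(2,+2) = 45.4495
Terminal payoffs V(N, j) = max(S_T - K, 0):
  V(2,-2) = 0.000000; V(2,-1) = 0.000000; V(2,+0) = 0.950000; V(2,+1) = 12.293287; V(2,+2) = 35.949507
Backward induction: V(k, j) = exp(-r*dt) * [p_u * V(k+1, j+1) + p_m * V(k+1, j) + p_d * V(k+1, j-1)]
  V(1,-1) = exp(-r*dt) * [p_u*0.950000 + p_m*0.000000 + p_d*0.000000] = 0.107808
  V(1,+0) = exp(-r*dt) * [p_u*12.293287 + p_m*0.950000 + p_d*0.000000] = 2.019437
  V(1,+1) = exp(-r*dt) * [p_u*35.949507 + p_m*12.293287 + p_d*0.950000] = 12.363562
  V(0,+0) = exp(-r*dt) * [p_u*12.363562 + p_m*2.019437 + p_d*0.107808] = 2.753476


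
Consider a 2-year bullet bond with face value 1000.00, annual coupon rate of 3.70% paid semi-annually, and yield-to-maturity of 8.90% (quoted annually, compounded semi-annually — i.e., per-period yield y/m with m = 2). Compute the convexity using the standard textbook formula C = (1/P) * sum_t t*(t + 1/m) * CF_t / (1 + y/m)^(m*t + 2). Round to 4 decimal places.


Answer: Convexity = 4.4096

Derivation:
Coupon per period c = face * coupon_rate / m = 18.500000
Periods per year m = 2; per-period yield y/m = 0.044500
Number of cashflows N = 4
Cashflows (t years, CF_t, discount factor 1/(1+y/m)^(m*t), PV):
  t = 0.5000: CF_t = 18.500000, DF = 0.957396, PV = 17.711824
  t = 1.0000: CF_t = 18.500000, DF = 0.916607, PV = 16.957227
  t = 1.5000: CF_t = 18.500000, DF = 0.877556, PV = 16.234780
  t = 2.0000: CF_t = 1018.500000, DF = 0.840168, PV = 855.711278
Price P = sum_t PV_t = 906.615109
Convexity numerator sum_t t*(t + 1/m) * CF_t / (1+y/m)^(m*t + 2):
  t = 0.5000: term = 8.117390
  t = 1.0000: term = 23.314667
  t = 1.5000: term = 44.642732
  t = 2.0000: term = 3921.754213
Convexity = (1/P) * sum = 3997.829001 / 906.615109 = 4.409621


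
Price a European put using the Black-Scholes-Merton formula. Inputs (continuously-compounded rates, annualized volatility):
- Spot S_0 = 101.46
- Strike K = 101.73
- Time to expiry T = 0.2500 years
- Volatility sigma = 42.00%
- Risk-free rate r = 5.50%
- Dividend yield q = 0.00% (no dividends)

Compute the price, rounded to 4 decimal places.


Answer: Price = 7.8898

Derivation:
d1 = (ln(S/K) + (r - q + 0.5*sigma^2) * T) / (sigma * sqrt(T)) = 0.15782089
d2 = d1 - sigma * sqrt(T) = -0.05217911
exp(-rT) = 0.98634410; exp(-qT) = 1.00000000
P = K * exp(-rT) * N(-d2) - S_0 * exp(-qT) * N(-d1)
N(-d1) = 0.43729897; N(-d2) = 0.52080701
P = 101.7300 * 0.98634410 * 0.52080701 - 101.4600 * 1.00000000 * 0.43729897 = 7.8898


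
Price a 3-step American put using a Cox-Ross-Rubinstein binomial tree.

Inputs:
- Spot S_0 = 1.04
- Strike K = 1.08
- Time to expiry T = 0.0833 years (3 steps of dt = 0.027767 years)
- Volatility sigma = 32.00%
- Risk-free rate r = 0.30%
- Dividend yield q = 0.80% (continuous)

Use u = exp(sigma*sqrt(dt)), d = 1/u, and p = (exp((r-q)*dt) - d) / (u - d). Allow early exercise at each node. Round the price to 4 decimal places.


Answer: Price = V(0,0) = 0.0626

Derivation:
dt = T/N = 0.027767
u = exp(sigma*sqrt(dt)) = 1.054770; d = 1/u = 0.948074
p = (exp((r-q)*dt) - d) / (u - d) = 0.485371
Discount per step: exp(-r*dt) = 0.999917
Stock lattice S(k, i) with i counting down-moves:
  k=0: S(0,0) = 1.0400
  k=1: S(1,0) = 1.0970; S(1,1) = 0.9860
  k=2: S(2,0) = 1.1570; S(2,1) = 1.0400; S(2,2) = 0.9348
  k=3: S(3,0) = 1.2204; S(3,1) = 1.0970; S(3,2) = 0.9860; S(3,3) = 0.8863
Terminal payoffs V(N, i) = max(K - S_T, 0):
  V(3,0) = 0.000000; V(3,1) = 0.000000; V(3,2) = 0.094003; V(3,3) = 0.193742
Backward induction: V(k, i) = exp(-r*dt) * [p * V(k+1, i) + (1-p) * V(k+1, i+1)]; then take max(V_cont, immediate exercise) for American.
  V(2,0) = exp(-r*dt) * [p*0.000000 + (1-p)*0.000000] = 0.000000; exercise = 0.000000; V(2,0) = max -> 0.000000
  V(2,1) = exp(-r*dt) * [p*0.000000 + (1-p)*0.094003] = 0.048373; exercise = 0.040000; V(2,1) = max -> 0.048373
  V(2,2) = exp(-r*dt) * [p*0.094003 + (1-p)*0.193742] = 0.145319; exercise = 0.145202; V(2,2) = max -> 0.145319
  V(1,0) = exp(-r*dt) * [p*0.000000 + (1-p)*0.048373] = 0.024892; exercise = 0.000000; V(1,0) = max -> 0.024892
  V(1,1) = exp(-r*dt) * [p*0.048373 + (1-p)*0.145319] = 0.098256; exercise = 0.094003; V(1,1) = max -> 0.098256
  V(0,0) = exp(-r*dt) * [p*0.024892 + (1-p)*0.098256] = 0.062642; exercise = 0.040000; V(0,0) = max -> 0.062642


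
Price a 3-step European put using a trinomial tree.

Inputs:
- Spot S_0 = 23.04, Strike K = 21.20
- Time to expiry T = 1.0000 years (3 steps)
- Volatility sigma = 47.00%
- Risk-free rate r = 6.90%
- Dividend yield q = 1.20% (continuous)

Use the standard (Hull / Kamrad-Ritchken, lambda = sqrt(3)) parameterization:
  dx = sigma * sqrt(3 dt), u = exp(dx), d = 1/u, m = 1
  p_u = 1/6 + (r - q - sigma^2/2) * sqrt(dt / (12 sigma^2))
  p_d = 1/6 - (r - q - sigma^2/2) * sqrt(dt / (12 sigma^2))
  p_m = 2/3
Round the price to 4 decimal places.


Answer: Price = V(0,0) = 2.5453

Derivation:
dt = T/N = 0.333333; dx = sigma*sqrt(3*dt) = 0.470000
u = exp(dx) = 1.599994; d = 1/u = 0.625002
p_u = 0.147713, p_m = 0.666667, p_d = 0.185621
Discount per step: exp(-r*dt) = 0.977262
Stock lattice S(k, j) with j the centered position index:
  k=0: S(0,+0) = 23.0400
  k=1: S(1,-1) = 14.4001; S(1,+0) = 23.0400; S(1,+1) = 36.8639
  k=2: S(2,-2) = 9.0001; S(2,-1) = 14.4001; S(2,+0) = 23.0400; S(2,+1) = 36.8639; S(2,+2) = 58.9820
  k=3: S(3,-3) = 5.6251; S(3,-2) = 9.0001; S(3,-1) = 14.4001; S(3,+0) = 23.0400; S(3,+1) = 36.8639; S(3,+2) = 58.9820; S(3,+3) = 94.3708
Terminal payoffs V(N, j) = max(K - S_T, 0):
  V(3,-3) = 15.574939; V(3,-2) = 12.199935; V(3,-1) = 6.799948; V(3,+0) = 0.000000; V(3,+1) = 0.000000; V(3,+2) = 0.000000; V(3,+3) = 0.000000
Backward induction: V(k, j) = exp(-r*dt) * [p_u * V(k+1, j+1) + p_m * V(k+1, j) + p_d * V(k+1, j-1)]
  V(2,-2) = exp(-r*dt) * [p_u*6.799948 + p_m*12.199935 + p_d*15.574939] = 11.755254
  V(2,-1) = exp(-r*dt) * [p_u*0.000000 + p_m*6.799948 + p_d*12.199935] = 6.643291
  V(2,+0) = exp(-r*dt) * [p_u*0.000000 + p_m*0.000000 + p_d*6.799948] = 1.233511
  V(2,+1) = exp(-r*dt) * [p_u*0.000000 + p_m*0.000000 + p_d*0.000000] = 0.000000
  V(2,+2) = exp(-r*dt) * [p_u*0.000000 + p_m*0.000000 + p_d*0.000000] = 0.000000
  V(1,-1) = exp(-r*dt) * [p_u*1.233511 + p_m*6.643291 + p_d*11.755254] = 6.638625
  V(1,+0) = exp(-r*dt) * [p_u*0.000000 + p_m*1.233511 + p_d*6.643291] = 2.008736
  V(1,+1) = exp(-r*dt) * [p_u*0.000000 + p_m*0.000000 + p_d*1.233511] = 0.223759
  V(0,+0) = exp(-r*dt) * [p_u*0.223759 + p_m*2.008736 + p_d*6.638625] = 2.545255


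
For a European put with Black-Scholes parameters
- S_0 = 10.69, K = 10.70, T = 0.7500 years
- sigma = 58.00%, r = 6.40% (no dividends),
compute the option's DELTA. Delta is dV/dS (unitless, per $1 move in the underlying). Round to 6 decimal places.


Answer: Delta = -0.365105

Derivation:
d1 = 0.3448473013; d2 = -0.1574474328
phi(d1) = 0.3759126923; exp(-qT) = 1.0000000000; exp(-rT) = 0.9531337871
N(-d1) = 0.3651045852
Delta = -exp(-qT) * N(-d1) = -1.0000000000 * 0.3651045852 = -0.365105


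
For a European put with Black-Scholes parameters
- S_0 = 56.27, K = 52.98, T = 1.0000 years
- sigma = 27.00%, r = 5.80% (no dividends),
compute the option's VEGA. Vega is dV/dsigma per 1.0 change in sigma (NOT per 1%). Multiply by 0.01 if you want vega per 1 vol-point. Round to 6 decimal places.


Answer: Vega = 19.050360

Derivation:
d1 = 0.5729520356; d2 = 0.3029520356
phi(d1) = 0.3385526869; exp(-qT) = 1.0000000000; exp(-rT) = 0.9436499474
Vega = S * exp(-qT) * phi(d1) * sqrt(T) = 56.2700 * 1.0000000000 * 0.3385526869 * 1.0000000000 = 19.050360


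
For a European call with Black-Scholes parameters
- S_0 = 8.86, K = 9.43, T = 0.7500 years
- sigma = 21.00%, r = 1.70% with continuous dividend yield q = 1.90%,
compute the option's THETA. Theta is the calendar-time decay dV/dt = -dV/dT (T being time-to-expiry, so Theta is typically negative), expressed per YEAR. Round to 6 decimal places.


d1 = -0.2601476091; d2 = -0.4420129439
phi(d1) = 0.3856685634; exp(-qT) = 0.9858510507; exp(-rT) = 0.9873309369
Theta = -S*exp(-qT)*phi(d1)*sigma/(2*sqrt(T)) - r*K*exp(-rT)*N(d2) + q*S*exp(-qT)*N(d1)
N(d1) = 0.3973749575; N(d2) = 0.3292399197; sqrt(T) = 0.8660254038
Term 1 = -8.8600 * 0.9858510507 * 0.3856685634 * 0.2100 / (2 * 0.8660254038) = -0.4084302808
Term 2 = -0.0170 * 9.4300 * 0.9873309369 * 0.3292399197 = -0.0521117727
Term 3 = 0.0190 * 8.8600 * 0.9858510507 * 0.3973749575 = 0.0659476191
Theta = -0.4084302808 + (-0.0521117727) + (0.0659476191) = -0.394594

Answer: Theta = -0.394594
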